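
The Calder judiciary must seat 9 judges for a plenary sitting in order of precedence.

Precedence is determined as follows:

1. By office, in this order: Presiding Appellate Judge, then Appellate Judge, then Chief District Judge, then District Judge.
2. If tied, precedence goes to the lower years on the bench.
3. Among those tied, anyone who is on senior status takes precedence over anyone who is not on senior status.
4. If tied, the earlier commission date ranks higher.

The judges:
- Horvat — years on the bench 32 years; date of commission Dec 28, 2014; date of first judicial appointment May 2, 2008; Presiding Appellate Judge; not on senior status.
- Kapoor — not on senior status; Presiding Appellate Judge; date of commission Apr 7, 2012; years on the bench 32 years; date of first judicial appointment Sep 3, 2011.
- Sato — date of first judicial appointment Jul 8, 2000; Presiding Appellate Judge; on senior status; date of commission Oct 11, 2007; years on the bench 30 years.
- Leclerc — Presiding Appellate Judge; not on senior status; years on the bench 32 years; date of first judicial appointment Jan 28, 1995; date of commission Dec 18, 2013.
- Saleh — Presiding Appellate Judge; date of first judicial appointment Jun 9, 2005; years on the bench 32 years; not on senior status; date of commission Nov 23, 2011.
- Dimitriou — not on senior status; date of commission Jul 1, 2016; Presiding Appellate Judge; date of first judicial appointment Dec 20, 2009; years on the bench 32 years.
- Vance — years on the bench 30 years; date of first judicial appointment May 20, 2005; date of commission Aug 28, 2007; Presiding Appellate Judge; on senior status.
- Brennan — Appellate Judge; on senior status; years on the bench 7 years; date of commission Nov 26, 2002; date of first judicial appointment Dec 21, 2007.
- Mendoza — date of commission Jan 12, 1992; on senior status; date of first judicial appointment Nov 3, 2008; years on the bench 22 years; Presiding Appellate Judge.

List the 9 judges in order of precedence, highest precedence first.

Mendoza, Vance, Sato, Saleh, Kapoor, Leclerc, Horvat, Dimitriou, Brennan

By office: Mendoza, Vance, Sato, Saleh, Kapoor, Leclerc, Horvat and Dimitriou (Presiding Appellate Judge); then Brennan (Appellate Judge).
Among Mendoza, Vance, Sato, Saleh, Kapoor, Leclerc, Horvat and Dimitriou, by years on the bench (lower first): Mendoza (22 years) before Vance and Sato (30 years) before Saleh, Kapoor, Leclerc, Horvat and Dimitriou (32 years).
Vance and Sato are each on senior status, so the next rule applies.
Among Vance and Sato, by date of commission (earlier first): Vance (Aug 28, 2007) before Sato (Oct 11, 2007).
Saleh, Kapoor, Leclerc, Horvat and Dimitriou are each not on senior status, so the next rule applies.
Among Saleh, Kapoor, Leclerc, Horvat and Dimitriou, by date of commission (earlier first): Saleh (Nov 23, 2011) before Kapoor (Apr 7, 2012) before Leclerc (Dec 18, 2013) before Horvat (Dec 28, 2014) before Dimitriou (Jul 1, 2016).
Full order: Mendoza, Vance, Sato, Saleh, Kapoor, Leclerc, Horvat, Dimitriou, Brennan.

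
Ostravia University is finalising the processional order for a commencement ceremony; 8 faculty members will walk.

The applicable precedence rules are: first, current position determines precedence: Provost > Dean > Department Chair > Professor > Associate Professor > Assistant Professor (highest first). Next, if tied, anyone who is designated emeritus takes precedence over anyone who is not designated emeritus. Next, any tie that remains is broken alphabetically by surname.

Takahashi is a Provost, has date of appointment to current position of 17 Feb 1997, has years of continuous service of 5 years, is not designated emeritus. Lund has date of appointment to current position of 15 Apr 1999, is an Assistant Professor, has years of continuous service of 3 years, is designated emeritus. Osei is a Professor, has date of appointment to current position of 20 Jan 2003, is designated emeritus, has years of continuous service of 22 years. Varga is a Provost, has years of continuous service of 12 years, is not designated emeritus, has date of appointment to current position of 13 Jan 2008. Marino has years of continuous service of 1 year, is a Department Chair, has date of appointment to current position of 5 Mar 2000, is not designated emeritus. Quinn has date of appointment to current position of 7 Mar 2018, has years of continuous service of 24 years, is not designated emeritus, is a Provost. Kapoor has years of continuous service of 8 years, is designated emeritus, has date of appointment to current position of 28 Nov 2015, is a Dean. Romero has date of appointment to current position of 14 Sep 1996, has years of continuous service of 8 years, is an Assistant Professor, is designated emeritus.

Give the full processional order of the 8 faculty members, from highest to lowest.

By current position: Quinn, Takahashi and Varga (Provost); then Kapoor (Dean); then Marino (Department Chair); then Osei (Professor); then Lund and Romero (Assistant Professor).
Quinn, Takahashi and Varga are each not designated emeritus, so the next rule applies.
Among Quinn, Takahashi and Varga, alphabetically by surname: Quinn before Takahashi before Varga.
Lund and Romero are each designated emeritus, so the next rule applies.
Among Lund and Romero, alphabetically by surname: Lund before Romero.
Full order: Quinn, Takahashi, Varga, Kapoor, Marino, Osei, Lund, Romero.

Quinn, Takahashi, Varga, Kapoor, Marino, Osei, Lund, Romero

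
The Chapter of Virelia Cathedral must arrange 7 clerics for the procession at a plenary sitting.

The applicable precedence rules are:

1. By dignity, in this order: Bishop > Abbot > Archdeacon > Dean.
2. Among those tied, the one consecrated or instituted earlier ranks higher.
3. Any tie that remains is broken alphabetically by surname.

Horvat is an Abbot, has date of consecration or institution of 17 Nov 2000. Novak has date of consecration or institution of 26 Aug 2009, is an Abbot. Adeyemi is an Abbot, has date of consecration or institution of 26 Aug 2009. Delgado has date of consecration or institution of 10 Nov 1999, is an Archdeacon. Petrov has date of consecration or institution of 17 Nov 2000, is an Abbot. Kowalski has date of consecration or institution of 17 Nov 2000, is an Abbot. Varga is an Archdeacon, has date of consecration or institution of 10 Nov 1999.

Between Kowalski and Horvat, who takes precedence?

Horvat

By dignity: Horvat, Kowalski, Petrov, Adeyemi and Novak (Abbot); then Delgado and Varga (Archdeacon).
Among Horvat, Kowalski, Petrov, Adeyemi and Novak, by date of consecration or institution (earlier first): Horvat, Kowalski and Petrov (17 Nov 2000) before Adeyemi and Novak (26 Aug 2009).
Among Horvat, Kowalski and Petrov, alphabetically by surname: Horvat before Kowalski before Petrov.
Among Adeyemi and Novak, alphabetically by surname: Adeyemi before Novak.
Delgado and Varga both have date of consecration or institution 10 Nov 1999, so the next rule applies.
Among Delgado and Varga, alphabetically by surname: Delgado before Varga.
So Horvat takes precedence.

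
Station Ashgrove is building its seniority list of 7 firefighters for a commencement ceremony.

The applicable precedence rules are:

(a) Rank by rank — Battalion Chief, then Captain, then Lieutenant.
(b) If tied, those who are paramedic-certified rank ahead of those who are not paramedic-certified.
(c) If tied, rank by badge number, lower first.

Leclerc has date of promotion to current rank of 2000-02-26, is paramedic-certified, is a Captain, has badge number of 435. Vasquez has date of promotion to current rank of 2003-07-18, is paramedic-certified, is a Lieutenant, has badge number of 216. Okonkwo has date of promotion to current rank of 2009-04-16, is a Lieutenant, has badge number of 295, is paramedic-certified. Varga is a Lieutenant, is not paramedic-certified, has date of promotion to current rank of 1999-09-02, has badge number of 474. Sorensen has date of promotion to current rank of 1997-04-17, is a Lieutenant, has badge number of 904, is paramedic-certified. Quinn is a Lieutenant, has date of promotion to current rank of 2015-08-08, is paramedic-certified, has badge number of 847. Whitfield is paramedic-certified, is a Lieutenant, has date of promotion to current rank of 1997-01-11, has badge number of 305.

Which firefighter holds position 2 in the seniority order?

Vasquez

By rank: Leclerc (Captain); then Vasquez, Okonkwo, Whitfield, Quinn, Sorensen and Varga (Lieutenant).
Among Vasquez, Okonkwo, Whitfield, Quinn, Sorensen and Varga, paramedic-certified before not paramedic-certified: Vasquez, Okonkwo, Whitfield, Quinn and Sorensen (paramedic-certified) before Varga (not paramedic-certified).
Among Vasquez, Okonkwo, Whitfield, Quinn and Sorensen, by badge number (lower first): Vasquez (216) before Okonkwo (295) before Whitfield (305) before Quinn (847) before Sorensen (904).
Order: Leclerc, Vasquez, Okonkwo, Whitfield, Quinn, Sorensen, Varga.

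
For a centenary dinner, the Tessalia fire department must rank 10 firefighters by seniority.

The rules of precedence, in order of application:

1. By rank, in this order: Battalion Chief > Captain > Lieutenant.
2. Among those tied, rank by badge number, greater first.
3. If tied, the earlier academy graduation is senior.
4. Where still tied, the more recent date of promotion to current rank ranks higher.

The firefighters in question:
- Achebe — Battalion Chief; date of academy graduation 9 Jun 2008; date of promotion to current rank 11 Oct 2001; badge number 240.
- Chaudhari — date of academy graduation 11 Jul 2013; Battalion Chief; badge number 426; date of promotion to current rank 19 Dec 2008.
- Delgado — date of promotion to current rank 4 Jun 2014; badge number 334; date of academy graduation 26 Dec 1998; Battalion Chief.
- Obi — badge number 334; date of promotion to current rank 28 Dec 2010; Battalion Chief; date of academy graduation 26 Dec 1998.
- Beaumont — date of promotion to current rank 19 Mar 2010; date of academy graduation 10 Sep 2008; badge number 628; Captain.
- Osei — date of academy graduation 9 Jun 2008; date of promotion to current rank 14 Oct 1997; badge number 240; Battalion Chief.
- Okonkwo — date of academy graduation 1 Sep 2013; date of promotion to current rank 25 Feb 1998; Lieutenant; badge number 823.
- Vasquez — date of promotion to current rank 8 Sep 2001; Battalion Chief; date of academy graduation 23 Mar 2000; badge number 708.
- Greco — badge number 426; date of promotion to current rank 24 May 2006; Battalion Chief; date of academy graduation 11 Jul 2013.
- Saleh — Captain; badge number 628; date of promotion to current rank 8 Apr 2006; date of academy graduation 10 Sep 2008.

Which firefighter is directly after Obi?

Achebe

By rank: Vasquez, Chaudhari, Greco, Delgado, Obi, Achebe and Osei (Battalion Chief); then Beaumont and Saleh (Captain); then Okonkwo (Lieutenant).
Among Vasquez, Chaudhari, Greco, Delgado, Obi, Achebe and Osei, by badge number (higher first): Vasquez (708) before Chaudhari and Greco (426) before Delgado and Obi (334) before Achebe and Osei (240).
Chaudhari and Greco both have date of academy graduation 11 Jul 2013, so the next rule applies.
Among Chaudhari and Greco, by date of promotion to current rank (later first): Chaudhari (19 Dec 2008) before Greco (24 May 2006).
Delgado and Obi both have date of academy graduation 26 Dec 1998, so the next rule applies.
Among Delgado and Obi, by date of promotion to current rank (later first): Delgado (4 Jun 2014) before Obi (28 Dec 2010).
Achebe and Osei both have date of academy graduation 9 Jun 2008, so the next rule applies.
Among Achebe and Osei, by date of promotion to current rank (later first): Achebe (11 Oct 2001) before Osei (14 Oct 1997).
Beaumont and Saleh both have badge number 628, so the next rule applies.
Beaumont and Saleh both have date of academy graduation 10 Sep 2008, so the next rule applies.
Among Beaumont and Saleh, by date of promotion to current rank (later first): Beaumont (19 Mar 2010) before Saleh (8 Apr 2006).
Order: Vasquez, Chaudhari, Greco, Delgado, Obi, Achebe, Osei, Beaumont, Saleh, Okonkwo.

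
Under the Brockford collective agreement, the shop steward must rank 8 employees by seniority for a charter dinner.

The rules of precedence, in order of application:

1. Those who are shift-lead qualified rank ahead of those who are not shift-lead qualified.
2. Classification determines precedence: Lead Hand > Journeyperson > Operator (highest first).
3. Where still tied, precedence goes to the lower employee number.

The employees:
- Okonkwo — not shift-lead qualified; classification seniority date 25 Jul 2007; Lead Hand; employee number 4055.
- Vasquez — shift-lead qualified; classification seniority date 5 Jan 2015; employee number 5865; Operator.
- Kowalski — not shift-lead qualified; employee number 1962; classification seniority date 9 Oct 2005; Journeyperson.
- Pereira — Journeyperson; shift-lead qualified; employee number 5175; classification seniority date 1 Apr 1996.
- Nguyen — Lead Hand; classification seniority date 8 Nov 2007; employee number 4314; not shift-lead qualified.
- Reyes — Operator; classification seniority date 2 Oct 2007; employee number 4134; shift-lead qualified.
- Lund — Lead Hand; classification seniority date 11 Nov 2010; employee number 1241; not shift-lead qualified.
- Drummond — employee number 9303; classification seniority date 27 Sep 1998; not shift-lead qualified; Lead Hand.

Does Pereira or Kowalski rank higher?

Pereira

By the first rule: Pereira, Reyes and Vasquez (each shift-lead qualified); then Lund, Okonkwo, Nguyen, Drummond and Kowalski (each not shift-lead qualified).
Among Pereira, Reyes and Vasquez, by classification: Pereira (Journeyperson) before Reyes and Vasquez (Operator).
Among Reyes and Vasquez, by employee number (lower first): Reyes (4134) before Vasquez (5865).
Among Lund, Okonkwo, Nguyen, Drummond and Kowalski, by classification: Lund, Okonkwo, Nguyen and Drummond (Lead Hand) before Kowalski (Journeyperson).
Among Lund, Okonkwo, Nguyen and Drummond, by employee number (lower first): Lund (1241) before Okonkwo (4055) before Nguyen (4314) before Drummond (9303).
So Pereira takes precedence.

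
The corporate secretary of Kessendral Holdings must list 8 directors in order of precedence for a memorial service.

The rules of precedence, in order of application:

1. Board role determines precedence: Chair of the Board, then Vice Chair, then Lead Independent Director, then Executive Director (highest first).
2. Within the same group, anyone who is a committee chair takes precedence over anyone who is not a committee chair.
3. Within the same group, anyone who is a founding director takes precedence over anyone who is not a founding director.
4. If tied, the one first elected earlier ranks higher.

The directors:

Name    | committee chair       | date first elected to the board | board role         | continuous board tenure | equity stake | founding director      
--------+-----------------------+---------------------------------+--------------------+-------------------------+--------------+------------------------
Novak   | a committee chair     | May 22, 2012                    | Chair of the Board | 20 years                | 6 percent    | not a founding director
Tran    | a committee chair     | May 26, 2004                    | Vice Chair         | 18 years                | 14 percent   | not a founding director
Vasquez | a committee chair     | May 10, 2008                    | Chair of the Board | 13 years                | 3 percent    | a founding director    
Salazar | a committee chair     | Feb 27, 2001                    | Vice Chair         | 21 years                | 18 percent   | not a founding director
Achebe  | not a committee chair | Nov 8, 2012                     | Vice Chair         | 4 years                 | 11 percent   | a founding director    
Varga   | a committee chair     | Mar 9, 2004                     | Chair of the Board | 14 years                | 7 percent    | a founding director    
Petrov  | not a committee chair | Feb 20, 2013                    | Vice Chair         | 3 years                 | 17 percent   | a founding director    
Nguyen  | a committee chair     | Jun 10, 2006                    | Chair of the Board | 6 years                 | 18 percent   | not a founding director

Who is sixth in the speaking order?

Tran

By board role: Varga, Vasquez, Nguyen and Novak (Chair of the Board); then Salazar, Tran, Achebe and Petrov (Vice Chair).
Varga, Vasquez, Nguyen and Novak are each a committee chair, so the next rule applies.
Among Varga, Vasquez, Nguyen and Novak, a founding director before not a founding director: Varga and Vasquez (a founding director) before Nguyen and Novak (not a founding director).
Among Varga and Vasquez, by date first elected to the board (earlier first): Varga (Mar 9, 2004) before Vasquez (May 10, 2008).
Among Nguyen and Novak, by date first elected to the board (earlier first): Nguyen (Jun 10, 2006) before Novak (May 22, 2012).
Among Salazar, Tran, Achebe and Petrov, a committee chair before not a committee chair: Salazar and Tran (a committee chair) before Achebe and Petrov (not a committee chair).
Salazar and Tran are each not a founding director, so the next rule applies.
Among Salazar and Tran, by date first elected to the board (earlier first): Salazar (Feb 27, 2001) before Tran (May 26, 2004).
Achebe and Petrov are each a founding director, so the next rule applies.
Among Achebe and Petrov, by date first elected to the board (earlier first): Achebe (Nov 8, 2012) before Petrov (Feb 20, 2013).
Order: Varga, Vasquez, Nguyen, Novak, Salazar, Tran, Achebe, Petrov.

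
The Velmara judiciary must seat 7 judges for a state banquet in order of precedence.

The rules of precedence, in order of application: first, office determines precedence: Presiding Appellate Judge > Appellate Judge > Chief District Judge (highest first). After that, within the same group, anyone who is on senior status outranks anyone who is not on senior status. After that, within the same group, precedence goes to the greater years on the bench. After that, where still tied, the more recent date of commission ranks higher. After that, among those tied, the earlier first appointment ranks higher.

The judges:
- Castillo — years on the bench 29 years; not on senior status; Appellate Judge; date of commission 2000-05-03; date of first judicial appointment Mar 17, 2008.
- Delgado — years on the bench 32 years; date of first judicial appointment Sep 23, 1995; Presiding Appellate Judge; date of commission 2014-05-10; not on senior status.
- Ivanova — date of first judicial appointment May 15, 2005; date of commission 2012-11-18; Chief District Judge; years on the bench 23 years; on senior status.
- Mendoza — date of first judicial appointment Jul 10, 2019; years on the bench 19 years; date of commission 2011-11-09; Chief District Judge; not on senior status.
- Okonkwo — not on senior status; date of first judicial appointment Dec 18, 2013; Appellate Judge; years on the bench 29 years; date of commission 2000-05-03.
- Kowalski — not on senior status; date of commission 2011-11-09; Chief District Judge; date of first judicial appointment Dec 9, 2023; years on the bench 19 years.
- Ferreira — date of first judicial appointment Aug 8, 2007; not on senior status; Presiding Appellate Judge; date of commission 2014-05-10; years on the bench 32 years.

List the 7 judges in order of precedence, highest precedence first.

By office: Delgado and Ferreira (Presiding Appellate Judge); then Castillo and Okonkwo (Appellate Judge); then Ivanova, Mendoza and Kowalski (Chief District Judge).
Delgado and Ferreira are each not on senior status, so the next rule applies.
Delgado and Ferreira both have years on the bench 32 years, so the next rule applies.
Delgado and Ferreira both have date of commission 2014-05-10, so the next rule applies.
Among Delgado and Ferreira, by date of first judicial appointment (earlier first): Delgado (Sep 23, 1995) before Ferreira (Aug 8, 2007).
Castillo and Okonkwo are each not on senior status, so the next rule applies.
Castillo and Okonkwo both have years on the bench 29 years, so the next rule applies.
Castillo and Okonkwo both have date of commission 2000-05-03, so the next rule applies.
Among Castillo and Okonkwo, by date of first judicial appointment (earlier first): Castillo (Mar 17, 2008) before Okonkwo (Dec 18, 2013).
Among Ivanova, Mendoza and Kowalski, on senior status before not on senior status: Ivanova (on senior status) before Mendoza and Kowalski (not on senior status).
Mendoza and Kowalski both have years on the bench 19 years, so the next rule applies.
Mendoza and Kowalski both have date of commission 2011-11-09, so the next rule applies.
Among Mendoza and Kowalski, by date of first judicial appointment (earlier first): Mendoza (Jul 10, 2019) before Kowalski (Dec 9, 2023).
Full order: Delgado, Ferreira, Castillo, Okonkwo, Ivanova, Mendoza, Kowalski.

Delgado, Ferreira, Castillo, Okonkwo, Ivanova, Mendoza, Kowalski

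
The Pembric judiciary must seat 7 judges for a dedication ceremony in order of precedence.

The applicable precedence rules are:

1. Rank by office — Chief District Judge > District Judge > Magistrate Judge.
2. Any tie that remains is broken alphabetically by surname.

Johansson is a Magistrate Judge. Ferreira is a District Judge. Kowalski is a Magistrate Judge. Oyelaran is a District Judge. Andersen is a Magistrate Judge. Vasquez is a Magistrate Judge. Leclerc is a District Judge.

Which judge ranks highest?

Ferreira

By office: Ferreira, Leclerc and Oyelaran (District Judge); then Andersen, Johansson, Kowalski and Vasquez (Magistrate Judge).
Among Ferreira, Leclerc and Oyelaran, alphabetically by surname: Ferreira before Leclerc before Oyelaran.
Among Andersen, Johansson, Kowalski and Vasquez, alphabetically by surname: Andersen before Johansson before Kowalski before Vasquez.
Order: Ferreira, Leclerc, Oyelaran, Andersen, Johansson, Kowalski, Vasquez.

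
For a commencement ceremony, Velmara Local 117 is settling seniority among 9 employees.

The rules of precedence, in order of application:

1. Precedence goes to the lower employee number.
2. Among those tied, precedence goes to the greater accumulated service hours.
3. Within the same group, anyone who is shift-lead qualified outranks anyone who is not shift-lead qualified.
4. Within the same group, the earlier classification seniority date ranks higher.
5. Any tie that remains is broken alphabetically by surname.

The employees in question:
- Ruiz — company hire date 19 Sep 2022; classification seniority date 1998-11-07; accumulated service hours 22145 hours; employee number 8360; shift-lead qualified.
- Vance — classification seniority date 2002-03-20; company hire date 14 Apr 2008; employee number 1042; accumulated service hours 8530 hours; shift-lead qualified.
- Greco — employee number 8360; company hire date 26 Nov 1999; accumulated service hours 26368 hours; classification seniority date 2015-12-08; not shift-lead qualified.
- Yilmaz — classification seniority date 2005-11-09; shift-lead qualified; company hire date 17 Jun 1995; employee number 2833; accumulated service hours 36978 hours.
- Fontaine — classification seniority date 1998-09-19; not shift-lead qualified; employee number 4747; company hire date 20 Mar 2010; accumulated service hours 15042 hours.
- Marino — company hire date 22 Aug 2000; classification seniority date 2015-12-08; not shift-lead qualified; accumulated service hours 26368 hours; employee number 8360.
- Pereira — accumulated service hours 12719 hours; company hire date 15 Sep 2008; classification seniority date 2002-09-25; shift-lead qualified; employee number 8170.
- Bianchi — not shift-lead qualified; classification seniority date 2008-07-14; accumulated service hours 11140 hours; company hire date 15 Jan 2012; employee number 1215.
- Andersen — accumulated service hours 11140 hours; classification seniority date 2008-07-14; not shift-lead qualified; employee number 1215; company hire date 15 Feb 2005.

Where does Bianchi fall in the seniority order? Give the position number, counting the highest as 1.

3

By employee number (lower first): Vance (1042); then Andersen and Bianchi (both 1215); then Yilmaz (2833); then Fontaine (4747); then Pereira (8170); then Greco, Marino and Ruiz (each 8360).
Andersen and Bianchi both have accumulated service hours 11140 hours, so the next rule applies.
Andersen and Bianchi are each not shift-lead qualified, so the next rule applies.
Andersen and Bianchi both have classification seniority date 2008-07-14, so the next rule applies.
Among Andersen and Bianchi, alphabetically by surname: Andersen before Bianchi.
Among Greco, Marino and Ruiz, by accumulated service hours (higher first): Greco and Marino (26368 hours) before Ruiz (22145 hours).
Greco and Marino are each not shift-lead qualified, so the next rule applies.
Greco and Marino both have classification seniority date 2015-12-08, so the next rule applies.
Among Greco and Marino, alphabetically by surname: Greco before Marino.
Order: Vance, Andersen, Bianchi, Yilmaz, Fontaine, Pereira, Greco, Marino, Ruiz. So position 3.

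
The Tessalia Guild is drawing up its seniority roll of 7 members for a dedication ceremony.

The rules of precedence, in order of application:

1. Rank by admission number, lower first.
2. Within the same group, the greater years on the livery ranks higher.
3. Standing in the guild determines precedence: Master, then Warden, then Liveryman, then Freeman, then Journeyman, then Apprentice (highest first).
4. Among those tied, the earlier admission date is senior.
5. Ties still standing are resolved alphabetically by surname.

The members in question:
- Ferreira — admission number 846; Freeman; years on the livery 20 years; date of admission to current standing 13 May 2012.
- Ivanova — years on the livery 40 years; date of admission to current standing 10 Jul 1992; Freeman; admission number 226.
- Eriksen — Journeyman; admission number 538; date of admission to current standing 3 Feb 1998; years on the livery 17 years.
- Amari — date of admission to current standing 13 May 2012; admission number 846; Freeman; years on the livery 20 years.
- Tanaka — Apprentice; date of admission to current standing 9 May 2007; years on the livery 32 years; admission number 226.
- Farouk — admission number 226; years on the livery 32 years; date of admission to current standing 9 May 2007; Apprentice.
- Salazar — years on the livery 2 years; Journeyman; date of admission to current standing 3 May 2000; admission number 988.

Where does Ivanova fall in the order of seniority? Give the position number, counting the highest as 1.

1

By admission number (lower first): Ivanova, Farouk and Tanaka (each 226); then Eriksen (538); then Amari and Ferreira (both 846); then Salazar (988).
Among Ivanova, Farouk and Tanaka, by years on the livery (higher first): Ivanova (40 years) before Farouk and Tanaka (32 years).
Farouk and Tanaka are each Apprentice, so the next rule applies.
Farouk and Tanaka both have date of admission to current standing 9 May 2007, so the next rule applies.
Among Farouk and Tanaka, alphabetically by surname: Farouk before Tanaka.
Amari and Ferreira both have years on the livery 20 years, so the next rule applies.
Amari and Ferreira are each Freeman, so the next rule applies.
Amari and Ferreira both have date of admission to current standing 13 May 2012, so the next rule applies.
Among Amari and Ferreira, alphabetically by surname: Amari before Ferreira.
Order: Ivanova, Farouk, Tanaka, Eriksen, Amari, Ferreira, Salazar. So position 1.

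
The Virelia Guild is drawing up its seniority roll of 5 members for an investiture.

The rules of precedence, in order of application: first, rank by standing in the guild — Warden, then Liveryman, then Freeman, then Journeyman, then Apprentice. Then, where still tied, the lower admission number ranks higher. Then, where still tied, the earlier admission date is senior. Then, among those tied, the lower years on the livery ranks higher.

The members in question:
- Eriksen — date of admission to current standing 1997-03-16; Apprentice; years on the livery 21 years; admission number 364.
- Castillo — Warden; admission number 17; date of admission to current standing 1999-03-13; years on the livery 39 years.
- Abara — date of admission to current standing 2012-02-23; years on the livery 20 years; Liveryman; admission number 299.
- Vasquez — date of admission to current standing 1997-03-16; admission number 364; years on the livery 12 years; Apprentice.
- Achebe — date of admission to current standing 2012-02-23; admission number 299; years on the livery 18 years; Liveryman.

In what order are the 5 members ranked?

Castillo, Achebe, Abara, Vasquez, Eriksen

By standing in the guild: Castillo (Warden); then Achebe and Abara (Liveryman); then Vasquez and Eriksen (Apprentice).
Achebe and Abara both have admission number 299, so the next rule applies.
Achebe and Abara both have date of admission to current standing 2012-02-23, so the next rule applies.
Among Achebe and Abara, by years on the livery (lower first): Achebe (18 years) before Abara (20 years).
Vasquez and Eriksen both have admission number 364, so the next rule applies.
Vasquez and Eriksen both have date of admission to current standing 1997-03-16, so the next rule applies.
Among Vasquez and Eriksen, by years on the livery (lower first): Vasquez (12 years) before Eriksen (21 years).
Full order: Castillo, Achebe, Abara, Vasquez, Eriksen.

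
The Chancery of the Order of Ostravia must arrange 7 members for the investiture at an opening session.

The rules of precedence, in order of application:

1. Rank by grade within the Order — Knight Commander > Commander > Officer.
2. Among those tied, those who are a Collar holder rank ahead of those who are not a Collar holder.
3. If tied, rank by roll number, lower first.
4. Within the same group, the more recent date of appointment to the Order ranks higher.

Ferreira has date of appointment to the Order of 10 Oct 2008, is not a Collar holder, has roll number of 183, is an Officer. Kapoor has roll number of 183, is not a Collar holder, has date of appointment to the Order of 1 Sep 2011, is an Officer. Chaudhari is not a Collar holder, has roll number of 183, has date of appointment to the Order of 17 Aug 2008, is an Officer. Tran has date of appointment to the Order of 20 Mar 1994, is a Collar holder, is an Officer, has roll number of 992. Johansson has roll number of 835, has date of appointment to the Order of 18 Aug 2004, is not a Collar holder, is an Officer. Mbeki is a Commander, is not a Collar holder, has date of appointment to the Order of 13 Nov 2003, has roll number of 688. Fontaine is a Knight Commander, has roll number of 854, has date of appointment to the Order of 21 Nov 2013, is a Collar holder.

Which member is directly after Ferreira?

Chaudhari

By grade within the Order: Fontaine (Knight Commander); then Mbeki (Commander); then Tran, Kapoor, Ferreira, Chaudhari and Johansson (Officer).
Among Tran, Kapoor, Ferreira, Chaudhari and Johansson, a Collar holder before not a Collar holder: Tran (a Collar holder) before Kapoor, Ferreira, Chaudhari and Johansson (not a Collar holder).
Among Kapoor, Ferreira, Chaudhari and Johansson, by roll number (lower first): Kapoor, Ferreira and Chaudhari (183) before Johansson (835).
Among Kapoor, Ferreira and Chaudhari, by date of appointment to the Order (later first): Kapoor (1 Sep 2011) before Ferreira (10 Oct 2008) before Chaudhari (17 Aug 2008).
Order: Fontaine, Mbeki, Tran, Kapoor, Ferreira, Chaudhari, Johansson.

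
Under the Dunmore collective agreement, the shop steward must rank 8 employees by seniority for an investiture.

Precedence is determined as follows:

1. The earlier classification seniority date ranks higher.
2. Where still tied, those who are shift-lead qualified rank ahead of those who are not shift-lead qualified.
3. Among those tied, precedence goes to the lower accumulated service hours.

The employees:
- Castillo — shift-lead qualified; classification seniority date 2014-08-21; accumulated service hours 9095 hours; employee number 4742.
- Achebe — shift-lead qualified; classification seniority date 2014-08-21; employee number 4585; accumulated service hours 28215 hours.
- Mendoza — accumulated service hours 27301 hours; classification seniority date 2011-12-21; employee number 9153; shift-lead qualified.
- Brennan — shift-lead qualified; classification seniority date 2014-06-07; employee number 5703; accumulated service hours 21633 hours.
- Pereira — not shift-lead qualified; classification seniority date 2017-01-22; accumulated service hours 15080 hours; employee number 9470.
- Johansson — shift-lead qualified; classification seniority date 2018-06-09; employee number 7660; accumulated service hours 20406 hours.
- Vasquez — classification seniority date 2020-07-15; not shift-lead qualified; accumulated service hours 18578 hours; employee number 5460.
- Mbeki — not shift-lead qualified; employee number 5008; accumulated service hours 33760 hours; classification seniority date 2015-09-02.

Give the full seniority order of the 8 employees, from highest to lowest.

Mendoza, Brennan, Castillo, Achebe, Mbeki, Pereira, Johansson, Vasquez

By classification seniority date (earlier first): Mendoza (2011-12-21); then Brennan (2014-06-07); then Castillo and Achebe (both 2014-08-21); then Mbeki (2015-09-02); then Pereira (2017-01-22); then Johansson (2018-06-09); then Vasquez (2020-07-15).
Castillo and Achebe are each shift-lead qualified, so the next rule applies.
Among Castillo and Achebe, by accumulated service hours (lower first): Castillo (9095 hours) before Achebe (28215 hours).
Full order: Mendoza, Brennan, Castillo, Achebe, Mbeki, Pereira, Johansson, Vasquez.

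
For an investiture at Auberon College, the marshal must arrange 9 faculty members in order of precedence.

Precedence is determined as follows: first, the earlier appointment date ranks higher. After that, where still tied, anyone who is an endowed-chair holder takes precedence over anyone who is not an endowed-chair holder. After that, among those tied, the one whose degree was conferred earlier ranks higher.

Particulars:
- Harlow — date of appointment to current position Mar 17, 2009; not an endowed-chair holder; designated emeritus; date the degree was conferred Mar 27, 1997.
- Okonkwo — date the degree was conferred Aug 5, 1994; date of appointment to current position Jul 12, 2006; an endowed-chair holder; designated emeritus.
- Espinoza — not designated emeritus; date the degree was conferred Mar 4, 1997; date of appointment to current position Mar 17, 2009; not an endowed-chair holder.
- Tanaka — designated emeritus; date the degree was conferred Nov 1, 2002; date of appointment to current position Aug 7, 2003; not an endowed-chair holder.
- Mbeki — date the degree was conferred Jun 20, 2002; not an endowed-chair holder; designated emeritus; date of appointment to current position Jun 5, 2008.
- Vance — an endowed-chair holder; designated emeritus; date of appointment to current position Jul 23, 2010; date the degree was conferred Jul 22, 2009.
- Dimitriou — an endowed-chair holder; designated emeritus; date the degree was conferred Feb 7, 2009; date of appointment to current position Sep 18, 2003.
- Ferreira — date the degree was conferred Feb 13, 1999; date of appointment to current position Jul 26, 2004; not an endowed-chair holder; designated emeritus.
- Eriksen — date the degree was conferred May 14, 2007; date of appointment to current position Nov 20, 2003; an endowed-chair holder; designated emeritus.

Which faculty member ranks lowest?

Vance

By date of appointment to current position (earlier first): Tanaka (Aug 7, 2003); then Dimitriou (Sep 18, 2003); then Eriksen (Nov 20, 2003); then Ferreira (Jul 26, 2004); then Okonkwo (Jul 12, 2006); then Mbeki (Jun 5, 2008); then Espinoza and Harlow (both Mar 17, 2009); then Vance (Jul 23, 2010).
Espinoza and Harlow are each not an endowed-chair holder, so the next rule applies.
Among Espinoza and Harlow, by date the degree was conferred (earlier first): Espinoza (Mar 4, 1997) before Harlow (Mar 27, 1997).
Order: Tanaka, Dimitriou, Eriksen, Ferreira, Okonkwo, Mbeki, Espinoza, Harlow, Vance.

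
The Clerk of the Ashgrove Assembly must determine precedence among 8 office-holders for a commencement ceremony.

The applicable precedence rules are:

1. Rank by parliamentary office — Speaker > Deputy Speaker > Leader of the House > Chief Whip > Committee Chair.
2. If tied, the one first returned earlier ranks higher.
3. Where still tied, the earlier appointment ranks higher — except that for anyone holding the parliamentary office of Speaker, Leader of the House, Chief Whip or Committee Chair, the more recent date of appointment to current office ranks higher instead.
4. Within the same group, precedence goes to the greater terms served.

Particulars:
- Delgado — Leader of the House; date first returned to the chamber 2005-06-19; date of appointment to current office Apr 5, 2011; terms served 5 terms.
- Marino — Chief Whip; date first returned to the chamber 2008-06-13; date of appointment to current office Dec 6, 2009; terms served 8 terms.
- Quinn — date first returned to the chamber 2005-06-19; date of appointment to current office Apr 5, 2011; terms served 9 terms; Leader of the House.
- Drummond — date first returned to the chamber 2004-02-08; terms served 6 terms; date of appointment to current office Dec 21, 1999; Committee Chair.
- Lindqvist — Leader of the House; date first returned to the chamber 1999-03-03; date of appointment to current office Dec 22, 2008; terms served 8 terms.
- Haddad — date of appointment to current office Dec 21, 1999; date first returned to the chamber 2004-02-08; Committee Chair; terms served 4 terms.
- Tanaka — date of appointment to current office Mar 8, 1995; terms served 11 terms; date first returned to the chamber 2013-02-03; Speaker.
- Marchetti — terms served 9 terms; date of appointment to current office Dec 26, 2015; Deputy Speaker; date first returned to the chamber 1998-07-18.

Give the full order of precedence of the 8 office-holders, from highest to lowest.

Tanaka, Marchetti, Lindqvist, Quinn, Delgado, Marino, Drummond, Haddad

By parliamentary office: Tanaka (Speaker); then Marchetti (Deputy Speaker); then Lindqvist, Quinn and Delgado (Leader of the House); then Marino (Chief Whip); then Drummond and Haddad (Committee Chair).
Among Lindqvist, Quinn and Delgado, by date first returned to the chamber (earlier first): Lindqvist (1999-03-03) before Quinn and Delgado (2005-06-19).
Quinn and Delgado both have date of appointment to current office Apr 5, 2011, so the next rule applies.
Among Quinn and Delgado, by terms served (higher first): Quinn (9 terms) before Delgado (5 terms).
Drummond and Haddad both have date first returned to the chamber 2004-02-08, so the next rule applies.
Drummond and Haddad both have date of appointment to current office Dec 21, 1999, so the next rule applies.
Among Drummond and Haddad, by terms served (higher first): Drummond (6 terms) before Haddad (4 terms).
Full order: Tanaka, Marchetti, Lindqvist, Quinn, Delgado, Marino, Drummond, Haddad.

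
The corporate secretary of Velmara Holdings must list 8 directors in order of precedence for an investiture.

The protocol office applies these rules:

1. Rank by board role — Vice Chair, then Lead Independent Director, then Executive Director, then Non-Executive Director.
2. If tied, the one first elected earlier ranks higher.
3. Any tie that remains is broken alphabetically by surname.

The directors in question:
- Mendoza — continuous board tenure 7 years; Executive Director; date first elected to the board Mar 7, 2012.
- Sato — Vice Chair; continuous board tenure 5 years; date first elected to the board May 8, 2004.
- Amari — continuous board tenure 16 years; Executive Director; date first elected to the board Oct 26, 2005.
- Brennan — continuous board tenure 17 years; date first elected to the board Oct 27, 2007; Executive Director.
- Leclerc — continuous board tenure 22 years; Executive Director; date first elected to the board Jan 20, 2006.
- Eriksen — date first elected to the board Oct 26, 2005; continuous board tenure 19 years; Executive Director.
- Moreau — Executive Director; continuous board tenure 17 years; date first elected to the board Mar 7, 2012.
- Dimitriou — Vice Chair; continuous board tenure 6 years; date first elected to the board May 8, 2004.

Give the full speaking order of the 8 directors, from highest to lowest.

By board role: Dimitriou and Sato (Vice Chair); then Amari, Eriksen, Leclerc, Brennan, Mendoza and Moreau (Executive Director).
Dimitriou and Sato both have date first elected to the board May 8, 2004, so the next rule applies.
Among Dimitriou and Sato, alphabetically by surname: Dimitriou before Sato.
Among Amari, Eriksen, Leclerc, Brennan, Mendoza and Moreau, by date first elected to the board (earlier first): Amari and Eriksen (Oct 26, 2005) before Leclerc (Jan 20, 2006) before Brennan (Oct 27, 2007) before Mendoza and Moreau (Mar 7, 2012).
Among Amari and Eriksen, alphabetically by surname: Amari before Eriksen.
Among Mendoza and Moreau, alphabetically by surname: Mendoza before Moreau.
Full order: Dimitriou, Sato, Amari, Eriksen, Leclerc, Brennan, Mendoza, Moreau.

Dimitriou, Sato, Amari, Eriksen, Leclerc, Brennan, Mendoza, Moreau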